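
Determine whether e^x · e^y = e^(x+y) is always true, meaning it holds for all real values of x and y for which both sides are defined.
Yes, this is an identity.

Claim: e^x · e^y = e^(x+y).
Reasoning: This is the law of exponents for a common base: multiplying powers adds exponents. E.g. from the series, (Σ x^j/j!)(Σ y^k/k!) = Σ_m (Σ_{j+k=m} x^j y^k/(j!k!)) = Σ_m (x+y)^m/m! by the binomial theorem.
So the two sides agree for all real values of x and y for which both sides are defined.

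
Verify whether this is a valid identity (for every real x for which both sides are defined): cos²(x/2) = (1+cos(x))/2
Yes, this is an identity.

Claim: cos²(x/2) = (1+cos(x))/2.
Reasoning: Use cos(2θ) = 2cos²θ - 1 with θ = x/2: cos(x) = 2cos²(x/2) - 1. Solving for cos²(x/2) gives (1 + cos(x))/2.
So the two sides agree for every real x for which both sides are defined.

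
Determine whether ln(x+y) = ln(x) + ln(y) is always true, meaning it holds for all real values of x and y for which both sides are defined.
Claim: ln(x+y) = ln(x) + ln(y).
Test a specific point where both sides are defined: x = 5, y = 2.
LHS = ln(x+y) ≈ 1.9459
RHS = ln(x) + ln(y) ≈ 2.3026
Since 1.9459 ≠ 2.3026, the equation fails at this point, so it cannot hold for all real values of x and y for which both sides are defined.
ln(x) + ln(y) = ln(xy), not ln(x+y).

Conclusion: No, this is NOT an identity.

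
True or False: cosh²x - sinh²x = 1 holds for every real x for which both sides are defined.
True.

Claim: cosh²x - sinh²x = 1.
Reasoning: With cosh(x) = (e^x + e^-x)/2 and sinh(x) = (e^x - e^-x)/2: cosh²x = (e^(2x) + 2 + e^(-2x))/4 and sinh²x = (e^(2x) - 2 + e^(-2x))/4. Subtracting leaves 4/4 = 1.
So the two sides agree for every real x for which both sides are defined.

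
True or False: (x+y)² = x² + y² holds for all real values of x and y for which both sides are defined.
False.

Claim: (x+y)² = x² + y².
Test a specific point where both sides are defined: x = 4, y = -1.
LHS = (x+y)² ≈ 9.0000
RHS = x² + y² ≈ 17.0000
Since 9.0000 ≠ 17.0000, the equation fails at this point, so it cannot hold for all real values of x and y for which both sides are defined.
The correct expansion is (x+y)² = x² + 2xy + y²; the cross term 2xy is missing.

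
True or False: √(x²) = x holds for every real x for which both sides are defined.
False.

Claim: √(x²) = x.
Test a specific point where both sides are defined: x = -2.
LHS = √(x²) ≈ 2.0000
RHS = x ≈ -2.0000
Since 2.0000 ≠ -2.0000, the equation fails at this point, so it cannot hold for every real x for which both sides are defined.
√(x²) = |x|, which differs from x whenever x < 0 (both sides are defined for every real x).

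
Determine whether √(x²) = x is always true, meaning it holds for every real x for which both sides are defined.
No, this is NOT an identity.

Claim: √(x²) = x.
Test a specific point where both sides are defined: x = -3.
LHS = √(x²) ≈ 3.0000
RHS = x ≈ -3.0000
Since 3.0000 ≠ -3.0000, the equation fails at this point, so it cannot hold for every real x for which both sides are defined.
√(x²) = |x|, which differs from x whenever x < 0 (both sides are defined for every real x).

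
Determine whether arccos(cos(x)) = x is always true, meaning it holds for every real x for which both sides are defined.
Claim: arccos(cos(x)) = x.
Test a specific point where both sides are defined: x = -π/3.
LHS = arccos(cos(x)) ≈ 1.0472
RHS = x ≈ -1.0472
Since 1.0472 ≠ -1.0472, the equation fails at this point, so it cannot hold for every real x for which both sides are defined.
arccos only returns values in [0, π], so arccos(cos(x)) = x holds only for x in that interval, not for all real x.

Conclusion: No, this is NOT an identity.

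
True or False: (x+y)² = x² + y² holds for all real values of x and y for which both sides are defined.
Claim: (x+y)² = x² + y².
Test a specific point where both sides are defined: x = 3, y = 1/2.
LHS = (x+y)² ≈ 12.2500
RHS = x² + y² ≈ 9.2500
Since 12.2500 ≠ 9.2500, the equation fails at this point, so it cannot hold for all real values of x and y for which both sides are defined.
The correct expansion is (x+y)² = x² + 2xy + y²; the cross term 2xy is missing.

Conclusion: False.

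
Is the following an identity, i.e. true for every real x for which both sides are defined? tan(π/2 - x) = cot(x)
Claim: tan(π/2 - x) = cot(x).
Reasoning: tan(π/2 - x) = sin(π/2 - x)/cos(π/2 - x) = cos(x)/sin(x) = cot(x), using the cofunction identities sin(π/2 - x) = cos(x) and cos(π/2 - x) = sin(x).
So the two sides agree for every real x for which both sides are defined.

Conclusion: Yes, this is an identity.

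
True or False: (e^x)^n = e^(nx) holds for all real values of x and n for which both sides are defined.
True.

Claim: (e^x)^n = e^(nx).
Reasoning: e^x is a positive real number, and for a positive base B and real exponent n, B^n = e^(n·ln B). With B = e^x, ln B = x, so (e^x)^n = e^(n·x).
So the two sides agree for all real values of x and n for which both sides are defined.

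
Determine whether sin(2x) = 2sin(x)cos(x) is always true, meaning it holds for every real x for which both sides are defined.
Claim: sin(2x) = 2sin(x)cos(x).
Reasoning: Put y = x in the addition formula sin(x+y) = sin(x)cos(y) + cos(x)sin(y): sin(2x) = sin(x)cos(x) + cos(x)sin(x) = 2sin(x)cos(x).
So the two sides agree for every real x for which both sides are defined.

Conclusion: Yes, this is an identity.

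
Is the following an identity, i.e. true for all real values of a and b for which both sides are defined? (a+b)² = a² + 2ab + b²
Yes, this is an identity.

Claim: (a+b)² = a² + 2ab + b².
Reasoning: Expand: (a+b)² = (a+b)(a+b) = a·a + a·b + b·a + b·b = a² + 2ab + b².
So the two sides agree for all real values of a and b for which both sides are defined.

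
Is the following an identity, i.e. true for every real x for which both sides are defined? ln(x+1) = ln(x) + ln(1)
Claim: ln(x+1) = ln(x) + ln(1).
Test a specific point where both sides are defined: x = 3.
LHS = ln(x+1) ≈ 1.3863
RHS = ln(x) + ln(1) ≈ 1.0986
Since 1.3863 ≠ 1.0986, the equation fails at this point, so it cannot hold for every real x for which both sides are defined.
ln(1) = 0, so the right side is just ln(x), which differs from ln(x+1).

Conclusion: No, this is NOT an identity.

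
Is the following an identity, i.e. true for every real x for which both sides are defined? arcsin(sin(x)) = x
Claim: arcsin(sin(x)) = x.
Test a specific point where both sides are defined: x = 2π/3.
LHS = arcsin(sin(x)) ≈ 1.0472
RHS = x ≈ 2.0944
Since 1.0472 ≠ 2.0944, the equation fails at this point, so it cannot hold for every real x for which both sides are defined.
arcsin only returns values in [-π/2, π/2], so arcsin(sin(x)) = x holds only for x in that interval, not for all real x.

Conclusion: No, this is NOT an identity.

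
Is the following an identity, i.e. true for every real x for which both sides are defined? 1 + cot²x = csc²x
Yes, this is an identity.

Claim: 1 + cot²x = csc²x.
Reasoning: Start from sin²x + cos²x = 1 and divide every term by sin²x (allowed wherever cot x and csc x are defined): 1 + cot²x = 1/sin²x = csc²x.
So the two sides agree for every real x for which both sides are defined.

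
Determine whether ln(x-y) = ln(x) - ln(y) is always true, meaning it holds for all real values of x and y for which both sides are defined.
Claim: ln(x-y) = ln(x) - ln(y).
Test a specific point where both sides are defined: x = 5, y = 4.
LHS = ln(x-y) ≈ 0.0000
RHS = ln(x) - ln(y) ≈ 0.2231
Since 0.0000 ≠ 0.2231, the equation fails at this point, so it cannot hold for all real values of x and y for which both sides are defined.
ln(x) - ln(y) = ln(x/y), not ln(x-y).

Conclusion: No, this is NOT an identity.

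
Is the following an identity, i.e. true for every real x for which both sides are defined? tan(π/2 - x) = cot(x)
Yes, this is an identity.

Claim: tan(π/2 - x) = cot(x).
Reasoning: tan(π/2 - x) = sin(π/2 - x)/cos(π/2 - x) = cos(x)/sin(x) = cot(x), using the cofunction identities sin(π/2 - x) = cos(x) and cos(π/2 - x) = sin(x).
So the two sides agree for every real x for which both sides are defined.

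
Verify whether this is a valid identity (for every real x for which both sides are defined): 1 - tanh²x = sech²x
Yes, this is an identity.

Claim: 1 - tanh²x = sech²x.
Reasoning: Divide cosh²x - sinh²x = 1 through by cosh²x (never zero): 1 - tanh²x = 1/cosh²x = sech²x.
So the two sides agree for every real x for which both sides are defined.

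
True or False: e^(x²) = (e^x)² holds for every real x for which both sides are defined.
Claim: e^(x²) = (e^x)².
Test a specific point where both sides are defined: x = 3/2.
LHS = e^(x²) ≈ 9.4877
RHS = (e^x)² ≈ 20.0855
Since 9.4877 ≠ 20.0855, the equation fails at this point, so it cannot hold for every real x for which both sides are defined.
(e^x)² = e^(2x), and 2x ≠ x² in general.

Conclusion: False.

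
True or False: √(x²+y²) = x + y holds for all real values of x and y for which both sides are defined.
Claim: √(x²+y²) = x + y.
Test a specific point where both sides are defined: x = 2, y = -2.
LHS = √(x²+y²) ≈ 2.8284
RHS = x + y ≈ 0.0000
Since 2.8284 ≠ 0.0000, the equation fails at this point, so it cannot hold for all real values of x and y for which both sides are defined.
(x+y)² = x² + 2xy + y², not x² + y², so the square root does not split this way.

Conclusion: False.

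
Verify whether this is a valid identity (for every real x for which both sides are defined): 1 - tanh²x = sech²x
Claim: 1 - tanh²x = sech²x.
Reasoning: Divide cosh²x - sinh²x = 1 through by cosh²x (never zero): 1 - tanh²x = 1/cosh²x = sech²x.
So the two sides agree for every real x for which both sides are defined.

Conclusion: Yes, this is an identity.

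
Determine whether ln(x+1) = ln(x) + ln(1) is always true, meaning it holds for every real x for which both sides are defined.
No, this is NOT an identity.

Claim: ln(x+1) = ln(x) + ln(1).
Test a specific point where both sides are defined: x = 1/2.
LHS = ln(x+1) ≈ 0.4055
RHS = ln(x) + ln(1) ≈ -0.6931
Since 0.4055 ≠ -0.6931, the equation fails at this point, so it cannot hold for every real x for which both sides are defined.
ln(1) = 0, so the right side is just ln(x), which differs from ln(x+1).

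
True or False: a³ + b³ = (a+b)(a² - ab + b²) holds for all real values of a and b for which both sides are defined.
True.

Claim: a³ + b³ = (a+b)(a² - ab + b²).
Reasoning: Expand the right side: (a+b)(a² - ab + b²) = a³ - a²b + ab² + a²b - ab² + b³ = a³ + b³ (the middle terms cancel in pairs).
So the two sides agree for all real values of a and b for which both sides are defined.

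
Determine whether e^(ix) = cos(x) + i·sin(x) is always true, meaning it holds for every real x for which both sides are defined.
Claim: e^(ix) = cos(x) + i·sin(x).
Reasoning: Euler's formula. Expand e^(ix) = Σ (ix)^k / k!. Since i² = -1, the even-k terms are Σ (-1)^m x^(2m)/(2m)! = cos(x) and the odd-k terms are i · Σ (-1)^m x^(2m+1)/(2m+1)! = i·sin(x).
So the two sides agree for every real x for which both sides are defined.

Conclusion: Yes, this is an identity.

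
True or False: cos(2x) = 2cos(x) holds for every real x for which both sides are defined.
False.

Claim: cos(2x) = 2cos(x).
Test a specific point where both sides are defined: x = π/4.
LHS = cos(2x) ≈ 0.0000
RHS = 2cos(x) ≈ 1.4142
Since 0.0000 ≠ 1.4142, the equation fails at this point, so it cannot hold for every real x for which both sides are defined.
The correct double-angle formula is cos(2x) = cos²x - sin²x.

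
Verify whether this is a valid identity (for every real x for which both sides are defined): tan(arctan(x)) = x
Yes, this is an identity.

Claim: tan(arctan(x)) = x.
Reasoning: For every real x, arctan(x) is by definition the angle in (-π/2, π/2) whose tangent equals x. Taking the tangent of that angle returns x.
So the two sides agree for every real x for which both sides are defined.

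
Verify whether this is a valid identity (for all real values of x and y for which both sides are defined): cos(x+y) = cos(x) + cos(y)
Claim: cos(x+y) = cos(x) + cos(y).
Test a specific point where both sides are defined: x = π/6, y = -π/3.
LHS = cos(x+y) ≈ 0.8660
RHS = cos(x) + cos(y) ≈ 1.3660
Since 0.8660 ≠ 1.3660, the equation fails at this point, so it cannot hold for all real values of x and y for which both sides are defined.
The correct expansion is cos(x+y) = cos(x)cos(y) - sin(x)sin(y); cosine is not additive.

Conclusion: No, this is NOT an identity.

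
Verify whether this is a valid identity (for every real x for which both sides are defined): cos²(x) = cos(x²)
No, this is NOT an identity.

Claim: cos²(x) = cos(x²).
Test a specific point where both sides are defined: x = 2π/3.
LHS = cos²(x) ≈ 0.2500
RHS = cos(x²) ≈ -0.3202
Since 0.2500 ≠ -0.3202, the equation fails at this point, so it cannot hold for every real x for which both sides are defined.
cos²(x) means (cos x)², squaring the output; cos(x²) squares the input. These are different functions.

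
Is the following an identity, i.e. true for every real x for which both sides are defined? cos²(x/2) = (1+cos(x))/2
Yes, this is an identity.

Claim: cos²(x/2) = (1+cos(x))/2.
Reasoning: Use cos(2θ) = 2cos²θ - 1 with θ = x/2: cos(x) = 2cos²(x/2) - 1. Solving for cos²(x/2) gives (1 + cos(x))/2.
So the two sides agree for every real x for which both sides are defined.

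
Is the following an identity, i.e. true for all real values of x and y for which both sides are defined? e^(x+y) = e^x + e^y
Claim: e^(x+y) = e^x + e^y.
Test a specific point where both sides are defined: x = 3, y = 1/2.
LHS = e^(x+y) ≈ 33.1155
RHS = e^x + e^y ≈ 21.7343
Since 33.1155 ≠ 21.7343, the equation fails at this point, so it cannot hold for all real values of x and y for which both sides are defined.
The correct rule is e^(x+y) = e^x · e^y (a product, not a sum).

Conclusion: No, this is NOT an identity.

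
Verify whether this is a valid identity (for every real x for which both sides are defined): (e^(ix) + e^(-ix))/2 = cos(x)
Claim: (e^(ix) + e^(-ix))/2 = cos(x).
Reasoning: By Euler's formula e^(ix) = cos(x) + i·sin(x) and e^(-ix) = cos(x) - i·sin(x). Adding cancels the sine terms: e^(ix) + e^(-ix) = 2cos(x); divide by 2.
So the two sides agree for every real x for which both sides are defined.

Conclusion: Yes, this is an identity.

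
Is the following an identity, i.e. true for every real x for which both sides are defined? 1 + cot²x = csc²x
Claim: 1 + cot²x = csc²x.
Reasoning: Start from sin²x + cos²x = 1 and divide every term by sin²x (allowed wherever cot x and csc x are defined): 1 + cot²x = 1/sin²x = csc²x.
So the two sides agree for every real x for which both sides are defined.

Conclusion: Yes, this is an identity.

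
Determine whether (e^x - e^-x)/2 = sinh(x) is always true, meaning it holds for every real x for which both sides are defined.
Yes, this is an identity.

Claim: (e^x - e^-x)/2 = sinh(x).
Reasoning: This is exactly the definition of the hyperbolic sine: sinh(x) := (e^x - e^-x)/2.
So the two sides agree for every real x for which both sides are defined.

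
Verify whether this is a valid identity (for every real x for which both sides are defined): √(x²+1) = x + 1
Claim: √(x²+1) = x + 1.
Test a specific point where both sides are defined: x = -3.
LHS = √(x²+1) ≈ 3.1623
RHS = x + 1 ≈ -2.0000
Since 3.1623 ≠ -2.0000, the equation fails at this point, so it cannot hold for every real x for which both sides are defined.
(x+1)² = x² + 2x + 1 ≠ x² + 1 unless x = 0.

Conclusion: No, this is NOT an identity.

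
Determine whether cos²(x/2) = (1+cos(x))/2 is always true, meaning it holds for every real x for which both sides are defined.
Yes, this is an identity.

Claim: cos²(x/2) = (1+cos(x))/2.
Reasoning: Use cos(2θ) = 2cos²θ - 1 with θ = x/2: cos(x) = 2cos²(x/2) - 1. Solving for cos²(x/2) gives (1 + cos(x))/2.
So the two sides agree for every real x for which both sides are defined.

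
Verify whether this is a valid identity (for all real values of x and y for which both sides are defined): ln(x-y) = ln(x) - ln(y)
Claim: ln(x-y) = ln(x) - ln(y).
Test a specific point where both sides are defined: x = 5, y = 3.
LHS = ln(x-y) ≈ 0.6931
RHS = ln(x) - ln(y) ≈ 0.5108
Since 0.6931 ≠ 0.5108, the equation fails at this point, so it cannot hold for all real values of x and y for which both sides are defined.
ln(x) - ln(y) = ln(x/y), not ln(x-y).

Conclusion: No, this is NOT an identity.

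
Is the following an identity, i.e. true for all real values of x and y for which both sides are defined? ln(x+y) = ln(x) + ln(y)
Claim: ln(x+y) = ln(x) + ln(y).
Test a specific point where both sides are defined: x = 3/2, y = 4.
LHS = ln(x+y) ≈ 1.7047
RHS = ln(x) + ln(y) ≈ 1.7918
Since 1.7047 ≠ 1.7918, the equation fails at this point, so it cannot hold for all real values of x and y for which both sides are defined.
ln(x) + ln(y) = ln(xy), not ln(x+y).

Conclusion: No, this is NOT an identity.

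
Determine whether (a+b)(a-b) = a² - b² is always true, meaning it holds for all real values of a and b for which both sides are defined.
Yes, this is an identity.

Claim: (a+b)(a-b) = a² - b².
Reasoning: Expand: (a+b)(a-b) = a² - ab + ba - b² = a² - b² (the cross terms cancel).
So the two sides agree for all real values of a and b for which both sides are defined.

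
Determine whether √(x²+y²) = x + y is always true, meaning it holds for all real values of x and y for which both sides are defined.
No, this is NOT an identity.

Claim: √(x²+y²) = x + y.
Test a specific point where both sides are defined: x = -2, y = 3.
LHS = √(x²+y²) ≈ 3.6056
RHS = x + y ≈ 1.0000
Since 3.6056 ≠ 1.0000, the equation fails at this point, so it cannot hold for all real values of x and y for which both sides are defined.
(x+y)² = x² + 2xy + y², not x² + y², so the square root does not split this way.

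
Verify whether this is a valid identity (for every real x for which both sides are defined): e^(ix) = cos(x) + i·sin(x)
Claim: e^(ix) = cos(x) + i·sin(x).
Reasoning: Euler's formula. Expand e^(ix) = Σ (ix)^k / k!. Since i² = -1, the even-k terms are Σ (-1)^m x^(2m)/(2m)! = cos(x) and the odd-k terms are i · Σ (-1)^m x^(2m+1)/(2m+1)! = i·sin(x).
So the two sides agree for every real x for which both sides are defined.

Conclusion: Yes, this is an identity.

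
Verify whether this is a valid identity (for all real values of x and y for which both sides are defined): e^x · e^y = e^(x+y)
Yes, this is an identity.

Claim: e^x · e^y = e^(x+y).
Reasoning: This is the law of exponents for a common base: multiplying powers adds exponents. E.g. from the series, (Σ x^j/j!)(Σ y^k/k!) = Σ_m (Σ_{j+k=m} x^j y^k/(j!k!)) = Σ_m (x+y)^m/m! by the binomial theorem.
So the two sides agree for all real values of x and y for which both sides are defined.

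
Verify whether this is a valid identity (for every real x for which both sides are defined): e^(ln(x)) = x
Claim: e^(ln(x)) = x.
Reasoning: For x > 0, ln(x) is by definition the exponent p such that e^p = x. Raising e to that exponent therefore returns x: e^(ln x) = x.
So the two sides agree for every real x for which both sides are defined.

Conclusion: Yes, this is an identity.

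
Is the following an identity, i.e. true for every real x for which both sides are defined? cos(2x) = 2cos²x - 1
Yes, this is an identity.

Claim: cos(2x) = 2cos²x - 1.
Reasoning: cos(2x) = cos²x - sin²x. Replace sin²x by 1 - cos²x: cos²x - (1 - cos²x) = 2cos²x - 1.
So the two sides agree for every real x for which both sides are defined.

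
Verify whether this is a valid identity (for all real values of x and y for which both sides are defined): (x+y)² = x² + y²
No, this is NOT an identity.

Claim: (x+y)² = x² + y².
Test a specific point where both sides are defined: x = 3, y = 3/2.
LHS = (x+y)² ≈ 20.2500
RHS = x² + y² ≈ 11.2500
Since 20.2500 ≠ 11.2500, the equation fails at this point, so it cannot hold for all real values of x and y for which both sides are defined.
The correct expansion is (x+y)² = x² + 2xy + y²; the cross term 2xy is missing.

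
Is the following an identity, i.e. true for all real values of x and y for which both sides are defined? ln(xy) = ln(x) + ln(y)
Yes, this is an identity.

Claim: ln(xy) = ln(x) + ln(y).
Reasoning: Both sides are simultaneously defined only when x, y > 0. Write x = e^p, y = e^q (p = ln x, q = ln y). Then xy = e^p · e^q = e^(p+q), so ln(xy) = p + q = ln(x) + ln(y).
So the two sides agree for all real values of x and y for which both sides are defined.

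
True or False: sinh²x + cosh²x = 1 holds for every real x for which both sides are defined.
Claim: sinh²x + cosh²x = 1.
Test a specific point where both sides are defined: x = 1.
LHS = sinh²x + cosh²x ≈ 3.7622
RHS = 1 ≈ 1.0000
Since 3.7622 ≠ 1.0000, the equation fails at this point, so it cannot hold for every real x for which both sides are defined.
The correct hyperbolic identity is cosh²x - sinh²x = 1 (a difference); the sum sinh²x + cosh²x equals cosh(2x).

Conclusion: False.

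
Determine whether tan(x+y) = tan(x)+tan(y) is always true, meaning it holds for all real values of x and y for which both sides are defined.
Claim: tan(x+y) = tan(x)+tan(y).
Test a specific point where both sides are defined: x = π/6, y = 2π/3.
LHS = tan(x+y) ≈ -0.5774
RHS = tan(x)+tan(y) ≈ -1.1547
Since -0.5774 ≠ -1.1547, the equation fails at this point, so it cannot hold for all real values of x and y for which both sides are defined.
The correct formula is tan(x+y) = (tan(x) + tan(y))/(1 - tan(x)tan(y)).

Conclusion: No, this is NOT an identity.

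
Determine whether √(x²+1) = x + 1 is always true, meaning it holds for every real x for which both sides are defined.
No, this is NOT an identity.

Claim: √(x²+1) = x + 1.
Test a specific point where both sides are defined: x = 1.
LHS = √(x²+1) ≈ 1.4142
RHS = x + 1 ≈ 2.0000
Since 1.4142 ≠ 2.0000, the equation fails at this point, so it cannot hold for every real x for which both sides are defined.
(x+1)² = x² + 2x + 1 ≠ x² + 1 unless x = 0.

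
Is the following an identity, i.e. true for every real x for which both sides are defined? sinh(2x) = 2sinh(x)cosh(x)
Yes, this is an identity.

Claim: sinh(2x) = 2sinh(x)cosh(x).
Reasoning: 2sinh(x)cosh(x) = 2 · (e^x - e^-x)/2 · (e^x + e^-x)/2 = (e^(2x) - e^(-2x))/2 = sinh(2x).
So the two sides agree for every real x for which both sides are defined.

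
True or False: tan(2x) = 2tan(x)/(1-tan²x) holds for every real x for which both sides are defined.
Claim: tan(2x) = 2tan(x)/(1-tan²x).
Reasoning: tan(2x) = sin(2x)/cos(2x) = 2sin(x)cos(x) / (cos²x - sin²x). Divide numerator and denominator by cos²x: 2tan(x) / (1 - tan²x).
So the two sides agree for every real x for which both sides are defined.

Conclusion: True.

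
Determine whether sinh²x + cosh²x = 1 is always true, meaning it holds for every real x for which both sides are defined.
No, this is NOT an identity.

Claim: sinh²x + cosh²x = 1.
Test a specific point where both sides are defined: x = 4.
LHS = sinh²x + cosh²x ≈ 1490.4792
RHS = 1 ≈ 1.0000
Since 1490.4792 ≠ 1.0000, the equation fails at this point, so it cannot hold for every real x for which both sides are defined.
The correct hyperbolic identity is cosh²x - sinh²x = 1 (a difference); the sum sinh²x + cosh²x equals cosh(2x).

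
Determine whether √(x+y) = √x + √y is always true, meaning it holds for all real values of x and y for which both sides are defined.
No, this is NOT an identity.

Claim: √(x+y) = √x + √y.
Test a specific point where both sides are defined: x = 4, y = 1.
LHS = √(x+y) ≈ 2.2361
RHS = √x + √y ≈ 3.0000
Since 2.2361 ≠ 3.0000, the equation fails at this point, so it cannot hold for all real values of x and y for which both sides are defined.
Squaring the right side gives x + 2√(xy) + y, not x + y.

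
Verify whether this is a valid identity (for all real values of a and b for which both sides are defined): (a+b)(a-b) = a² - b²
Yes, this is an identity.

Claim: (a+b)(a-b) = a² - b².
Reasoning: Expand: (a+b)(a-b) = a² - ab + ba - b² = a² - b² (the cross terms cancel).
So the two sides agree for all real values of a and b for which both sides are defined.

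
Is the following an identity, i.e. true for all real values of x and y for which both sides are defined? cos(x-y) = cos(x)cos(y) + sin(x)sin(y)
Claim: cos(x-y) = cos(x)cos(y) + sin(x)sin(y).
Reasoning: Replace y by -y in cos(x+y) = cos(x)cos(y) - sin(x)sin(y) and use cos(-y) = cos(y), sin(-y) = -sin(y): cos(x-y) = cos(x)cos(y) + sin(x)sin(y).
So the two sides agree for all real values of x and y for which both sides are defined.

Conclusion: Yes, this is an identity.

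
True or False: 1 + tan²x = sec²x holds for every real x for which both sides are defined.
True.

Claim: 1 + tan²x = sec²x.
Reasoning: Start from sin²x + cos²x = 1 and divide every term by cos²x (allowed wherever tan x and sec x are defined): tan²x + 1 = 1/cos²x = sec²x.
So the two sides agree for every real x for which both sides are defined.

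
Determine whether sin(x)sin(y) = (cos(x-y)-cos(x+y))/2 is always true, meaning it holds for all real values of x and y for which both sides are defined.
Yes, this is an identity.

Claim: sin(x)sin(y) = (cos(x-y)-cos(x+y))/2.
Reasoning: cos(x-y) = cos(x)cos(y) + sin(x)sin(y) and cos(x+y) = cos(x)cos(y) - sin(x)sin(y). Subtracting, cos(x-y) - cos(x+y) = 2sin(x)sin(y); divide by 2.
So the two sides agree for all real values of x and y for which both sides are defined.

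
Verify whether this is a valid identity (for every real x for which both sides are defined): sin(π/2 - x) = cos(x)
Claim: sin(π/2 - x) = cos(x).
Reasoning: Use sin(u - v) = sin(u)cos(v) - cos(u)sin(v) with u = π/2, v = x: sin(π/2)cos(x) - cos(π/2)sin(x) = 1·cos(x) - 0·sin(x) = cos(x).
So the two sides agree for every real x for which both sides are defined.

Conclusion: Yes, this is an identity.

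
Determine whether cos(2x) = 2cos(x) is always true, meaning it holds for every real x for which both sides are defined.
Claim: cos(2x) = 2cos(x).
Test a specific point where both sides are defined: x = 2π/3.
LHS = cos(2x) ≈ -0.5000
RHS = 2cos(x) ≈ -1.0000
Since -0.5000 ≠ -1.0000, the equation fails at this point, so it cannot hold for every real x for which both sides are defined.
The correct double-angle formula is cos(2x) = cos²x - sin²x.

Conclusion: No, this is NOT an identity.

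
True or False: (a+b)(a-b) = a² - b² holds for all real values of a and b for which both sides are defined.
True.

Claim: (a+b)(a-b) = a² - b².
Reasoning: Expand: (a+b)(a-b) = a² - ab + ba - b² = a² - b² (the cross terms cancel).
So the two sides agree for all real values of a and b for which both sides are defined.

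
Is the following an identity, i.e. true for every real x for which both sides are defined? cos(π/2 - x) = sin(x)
Yes, this is an identity.

Claim: cos(π/2 - x) = sin(x).
Reasoning: Use cos(u - v) = cos(u)cos(v) + sin(u)sin(v) with u = π/2, v = x: cos(π/2)cos(x) + sin(π/2)sin(x) = 0·cos(x) + 1·sin(x) = sin(x).
So the two sides agree for every real x for which both sides are defined.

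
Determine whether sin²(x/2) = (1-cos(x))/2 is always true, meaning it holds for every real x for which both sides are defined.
Claim: sin²(x/2) = (1-cos(x))/2.
Reasoning: Use cos(2θ) = 1 - 2sin²θ with θ = x/2: cos(x) = 1 - 2sin²(x/2). Solving for sin²(x/2) gives (1 - cos(x))/2.
So the two sides agree for every real x for which both sides are defined.

Conclusion: Yes, this is an identity.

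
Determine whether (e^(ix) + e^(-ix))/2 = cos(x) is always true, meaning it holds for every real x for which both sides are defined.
Claim: (e^(ix) + e^(-ix))/2 = cos(x).
Reasoning: By Euler's formula e^(ix) = cos(x) + i·sin(x) and e^(-ix) = cos(x) - i·sin(x). Adding cancels the sine terms: e^(ix) + e^(-ix) = 2cos(x); divide by 2.
So the two sides agree for every real x for which both sides are defined.

Conclusion: Yes, this is an identity.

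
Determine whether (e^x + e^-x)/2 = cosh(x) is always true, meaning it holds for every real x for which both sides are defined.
Yes, this is an identity.

Claim: (e^x + e^-x)/2 = cosh(x).
Reasoning: This is exactly the definition of the hyperbolic cosine: cosh(x) := (e^x + e^-x)/2.
So the two sides agree for every real x for which both sides are defined.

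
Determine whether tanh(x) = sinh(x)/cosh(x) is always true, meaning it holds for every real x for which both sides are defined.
Yes, this is an identity.

Claim: tanh(x) = sinh(x)/cosh(x).
Reasoning: tanh(x) is defined as sinh(x)/cosh(x) = (e^x - e^-x)/(e^x + e^-x); cosh(x) ≥ 1 is never zero, so this holds for every real x.
So the two sides agree for every real x for which both sides are defined.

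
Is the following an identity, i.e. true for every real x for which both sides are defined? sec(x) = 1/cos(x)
Yes, this is an identity.

Claim: sec(x) = 1/cos(x).
Reasoning: sec(x) is by definition the reciprocal of cos(x), wherever cos(x) ≠ 0.
So the two sides agree for every real x for which both sides are defined.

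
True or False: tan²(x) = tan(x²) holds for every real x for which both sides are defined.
False.

Claim: tan²(x) = tan(x²).
Test a specific point where both sides are defined: x = π.
LHS = tan²(x) ≈ 0.0000
RHS = tan(x²) ≈ 0.4767
Since 0.0000 ≠ 0.4767, the equation fails at this point, so it cannot hold for every real x for which both sides are defined.
tan²(x) means (tan x)², squaring the output; tan(x²) squares the input. These are different functions.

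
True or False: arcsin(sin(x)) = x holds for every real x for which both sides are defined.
False.

Claim: arcsin(sin(x)) = x.
Test a specific point where both sides are defined: x = π.
LHS = arcsin(sin(x)) ≈ 0.0000
RHS = x ≈ 3.1416
Since 0.0000 ≠ 3.1416, the equation fails at this point, so it cannot hold for every real x for which both sides are defined.
arcsin only returns values in [-π/2, π/2], so arcsin(sin(x)) = x holds only for x in that interval, not for all real x.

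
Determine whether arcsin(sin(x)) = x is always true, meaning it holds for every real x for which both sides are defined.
No, this is NOT an identity.

Claim: arcsin(sin(x)) = x.
Test a specific point where both sides are defined: x = 3π/4.
LHS = arcsin(sin(x)) ≈ 0.7854
RHS = x ≈ 2.3562
Since 0.7854 ≠ 2.3562, the equation fails at this point, so it cannot hold for every real x for which both sides are defined.
arcsin only returns values in [-π/2, π/2], so arcsin(sin(x)) = x holds only for x in that interval, not for all real x.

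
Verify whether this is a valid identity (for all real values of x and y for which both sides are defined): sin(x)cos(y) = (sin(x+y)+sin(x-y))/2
Claim: sin(x)cos(y) = (sin(x+y)+sin(x-y))/2.
Reasoning: sin(x+y) = sin(x)cos(y) + cos(x)sin(y) and sin(x-y) = sin(x)cos(y) - cos(x)sin(y). Adding, sin(x+y) + sin(x-y) = 2sin(x)cos(y); divide by 2.
So the two sides agree for all real values of x and y for which both sides are defined.

Conclusion: Yes, this is an identity.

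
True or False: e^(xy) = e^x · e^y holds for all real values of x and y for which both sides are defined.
False.

Claim: e^(xy) = e^x · e^y.
Test a specific point where both sides are defined: x = 5, y = -1.
LHS = e^(xy) ≈ 0.0067
RHS = e^x · e^y ≈ 54.5982
Since 0.0067 ≠ 54.5982, the equation fails at this point, so it cannot hold for all real values of x and y for which both sides are defined.
e^x · e^y = e^(x+y), not e^(xy).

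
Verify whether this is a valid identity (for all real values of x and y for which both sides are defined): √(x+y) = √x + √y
No, this is NOT an identity.

Claim: √(x+y) = √x + √y.
Test a specific point where both sides are defined: x = 1/2, y = 1.
LHS = √(x+y) ≈ 1.2247
RHS = √x + √y ≈ 1.7071
Since 1.2247 ≠ 1.7071, the equation fails at this point, so it cannot hold for all real values of x and y for which both sides are defined.
Squaring the right side gives x + 2√(xy) + y, not x + y.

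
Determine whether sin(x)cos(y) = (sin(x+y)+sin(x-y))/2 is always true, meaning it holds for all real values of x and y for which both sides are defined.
Claim: sin(x)cos(y) = (sin(x+y)+sin(x-y))/2.
Reasoning: sin(x+y) = sin(x)cos(y) + cos(x)sin(y) and sin(x-y) = sin(x)cos(y) - cos(x)sin(y). Adding, sin(x+y) + sin(x-y) = 2sin(x)cos(y); divide by 2.
So the two sides agree for all real values of x and y for which both sides are defined.

Conclusion: Yes, this is an identity.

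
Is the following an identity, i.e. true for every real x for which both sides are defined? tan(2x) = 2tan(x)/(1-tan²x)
Claim: tan(2x) = 2tan(x)/(1-tan²x).
Reasoning: tan(2x) = sin(2x)/cos(2x) = 2sin(x)cos(x) / (cos²x - sin²x). Divide numerator and denominator by cos²x: 2tan(x) / (1 - tan²x).
So the two sides agree for every real x for which both sides are defined.

Conclusion: Yes, this is an identity.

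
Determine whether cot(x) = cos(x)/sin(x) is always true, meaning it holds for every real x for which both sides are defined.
Claim: cot(x) = cos(x)/sin(x).
Reasoning: cot(x) is defined as 1/tan(x) = 1/(sin(x)/cos(x)) = cos(x)/sin(x), wherever sin(x) ≠ 0.
So the two sides agree for every real x for which both sides are defined.

Conclusion: Yes, this is an identity.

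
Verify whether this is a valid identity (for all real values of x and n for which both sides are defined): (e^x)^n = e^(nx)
Yes, this is an identity.

Claim: (e^x)^n = e^(nx).
Reasoning: e^x is a positive real number, and for a positive base B and real exponent n, B^n = e^(n·ln B). With B = e^x, ln B = x, so (e^x)^n = e^(n·x).
So the two sides agree for all real values of x and n for which both sides are defined.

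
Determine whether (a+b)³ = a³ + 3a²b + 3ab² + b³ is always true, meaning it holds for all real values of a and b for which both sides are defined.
Yes, this is an identity.

Claim: (a+b)³ = a³ + 3a²b + 3ab² + b³.
Reasoning: (a+b)³ = (a+b)(a+b)² = (a+b)(a² + 2ab + b²) = a³ + 2a²b + ab² + a²b + 2ab² + b³ = a³ + 3a²b + 3ab² + b³.
So the two sides agree for all real values of a and b for which both sides are defined.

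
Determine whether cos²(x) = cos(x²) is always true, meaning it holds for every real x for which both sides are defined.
No, this is NOT an identity.

Claim: cos²(x) = cos(x²).
Test a specific point where both sides are defined: x = π/3.
LHS = cos²(x) ≈ 0.2500
RHS = cos(x²) ≈ 0.4566
Since 0.2500 ≠ 0.4566, the equation fails at this point, so it cannot hold for every real x for which both sides are defined.
cos²(x) means (cos x)², squaring the output; cos(x²) squares the input. These are different functions.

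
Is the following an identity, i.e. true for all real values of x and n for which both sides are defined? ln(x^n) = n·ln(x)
Yes, this is an identity.

Claim: ln(x^n) = n·ln(x).
Reasoning: The right side requires x > 0. For x > 0, x^n = (e^(ln x))^n = e^(n·ln x), so taking ln of both sides gives ln(x^n) = n·ln(x).
So the two sides agree for all real values of x and n for which both sides are defined.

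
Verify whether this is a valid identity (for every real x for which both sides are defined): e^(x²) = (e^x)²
No, this is NOT an identity.

Claim: e^(x²) = (e^x)².
Test a specific point where both sides are defined: x = -1.
LHS = e^(x²) ≈ 2.7183
RHS = (e^x)² ≈ 0.1353
Since 2.7183 ≠ 0.1353, the equation fails at this point, so it cannot hold for every real x for which both sides are defined.
(e^x)² = e^(2x), and 2x ≠ x² in general.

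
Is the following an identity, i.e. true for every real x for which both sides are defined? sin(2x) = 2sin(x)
Claim: sin(2x) = 2sin(x).
Test a specific point where both sides are defined: x = -π/3.
LHS = sin(2x) ≈ -0.8660
RHS = 2sin(x) ≈ -1.7321
Since -0.8660 ≠ -1.7321, the equation fails at this point, so it cannot hold for every real x for which both sides are defined.
The correct double-angle formula is sin(2x) = 2sin(x)cos(x).

Conclusion: No, this is NOT an identity.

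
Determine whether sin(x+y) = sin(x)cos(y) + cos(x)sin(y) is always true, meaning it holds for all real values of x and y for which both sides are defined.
Yes, this is an identity.

Claim: sin(x+y) = sin(x)cos(y) + cos(x)sin(y).
Reasoning: By Euler's formula e^(i(x+y)) = e^(ix)·e^(iy) = (cos x + i·sin x)(cos y + i·sin y). The imaginary part of the left side is sin(x+y); the imaginary part of the product is sin(x)cos(y) + cos(x)sin(y).
So the two sides agree for all real values of x and y for which both sides are defined.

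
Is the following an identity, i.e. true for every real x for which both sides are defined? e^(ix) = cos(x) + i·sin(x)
Claim: e^(ix) = cos(x) + i·sin(x).
Reasoning: Euler's formula. Expand e^(ix) = Σ (ix)^k / k!. Since i² = -1, the even-k terms are Σ (-1)^m x^(2m)/(2m)! = cos(x) and the odd-k terms are i · Σ (-1)^m x^(2m+1)/(2m+1)! = i·sin(x).
So the two sides agree for every real x for which both sides are defined.

Conclusion: Yes, this is an identity.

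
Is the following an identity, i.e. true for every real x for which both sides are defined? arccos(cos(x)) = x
No, this is NOT an identity.

Claim: arccos(cos(x)) = x.
Test a specific point where both sides are defined: x = -π/3.
LHS = arccos(cos(x)) ≈ 1.0472
RHS = x ≈ -1.0472
Since 1.0472 ≠ -1.0472, the equation fails at this point, so it cannot hold for every real x for which both sides are defined.
arccos only returns values in [0, π], so arccos(cos(x)) = x holds only for x in that interval, not for all real x.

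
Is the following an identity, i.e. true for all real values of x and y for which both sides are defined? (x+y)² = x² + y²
No, this is NOT an identity.

Claim: (x+y)² = x² + y².
Test a specific point where both sides are defined: x = 1, y = 1/2.
LHS = (x+y)² ≈ 2.2500
RHS = x² + y² ≈ 1.2500
Since 2.2500 ≠ 1.2500, the equation fails at this point, so it cannot hold for all real values of x and y for which both sides are defined.
The correct expansion is (x+y)² = x² + 2xy + y²; the cross term 2xy is missing.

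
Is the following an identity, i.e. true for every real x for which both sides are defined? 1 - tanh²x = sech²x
Yes, this is an identity.

Claim: 1 - tanh²x = sech²x.
Reasoning: Divide cosh²x - sinh²x = 1 through by cosh²x (never zero): 1 - tanh²x = 1/cosh²x = sech²x.
So the two sides agree for every real x for which both sides are defined.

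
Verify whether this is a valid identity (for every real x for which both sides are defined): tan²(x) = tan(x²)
Claim: tan²(x) = tan(x²).
Test a specific point where both sides are defined: x = -π/4.
LHS = tan²(x) ≈ 1.0000
RHS = tan(x²) ≈ 0.7092
Since 1.0000 ≠ 0.7092, the equation fails at this point, so it cannot hold for every real x for which both sides are defined.
tan²(x) means (tan x)², squaring the output; tan(x²) squares the input. These are different functions.

Conclusion: No, this is NOT an identity.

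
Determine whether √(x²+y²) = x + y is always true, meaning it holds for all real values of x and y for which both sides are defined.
Claim: √(x²+y²) = x + y.
Test a specific point where both sides are defined: x = 3/2, y = -3.
LHS = √(x²+y²) ≈ 3.3541
RHS = x + y ≈ -1.5000
Since 3.3541 ≠ -1.5000, the equation fails at this point, so it cannot hold for all real values of x and y for which both sides are defined.
(x+y)² = x² + 2xy + y², not x² + y², so the square root does not split this way.

Conclusion: No, this is NOT an identity.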